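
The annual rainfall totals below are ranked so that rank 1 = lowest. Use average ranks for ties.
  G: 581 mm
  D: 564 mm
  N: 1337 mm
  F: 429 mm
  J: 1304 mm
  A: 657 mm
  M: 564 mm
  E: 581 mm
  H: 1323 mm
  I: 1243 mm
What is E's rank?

Sorted (ascending): 429, 564, 564, 581, 581, 657, 1243, 1304, 1323, 1337
The 2 values of 564 occupy positions 2–3 → average rank (2+3)/2 = 2.5.
The 2 values of 581 occupy positions 4–5 → average rank (4+5)/2 = 4.5.
E has value 581 mm → rank 4.5.

4.5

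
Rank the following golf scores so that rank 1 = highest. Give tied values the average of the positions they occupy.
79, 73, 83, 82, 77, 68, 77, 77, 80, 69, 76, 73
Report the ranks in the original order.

Sorted (descending): 83, 82, 80, 79, 77, 77, 77, 76, 73, 73, 69, 68
The 3 values of 77 occupy positions 5–7 → average rank 6.
The 2 values of 73 occupy positions 9–10 → average rank (9+10)/2 = 9.5.

4, 9.5, 1, 2, 6, 12, 6, 6, 3, 11, 8, 9.5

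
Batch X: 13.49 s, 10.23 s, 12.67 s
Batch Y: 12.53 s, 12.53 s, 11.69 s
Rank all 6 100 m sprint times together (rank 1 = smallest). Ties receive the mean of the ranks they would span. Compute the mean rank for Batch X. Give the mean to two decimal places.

Sorted (ascending): 10.23, 11.69, 12.53, 12.53, 12.67, 13.49
The 2 values of 12.53 occupy positions 3–4 → average rank (3+4)/2 = 3.5.
Batch X values → pooled ranks: 13.49→6, 10.23→1, 12.67→5
Mean rank = (6 + 1 + 5) / 3 = 4.00

4.00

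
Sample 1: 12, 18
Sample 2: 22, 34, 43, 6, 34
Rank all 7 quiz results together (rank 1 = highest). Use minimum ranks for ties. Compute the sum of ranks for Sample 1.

11

Sorted (descending): 43, 34, 34, 22, 18, 12, 6
The 2 values of 34 occupy positions 2–3 → each gets rank 2.
Sample 1 values → pooled ranks: 12→6, 18→5
Rank sum = 6 + 5 = 11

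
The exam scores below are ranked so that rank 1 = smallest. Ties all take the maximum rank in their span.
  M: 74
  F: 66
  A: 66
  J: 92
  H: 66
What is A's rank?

Sorted (ascending): 66, 66, 66, 74, 92
The 3 values of 66 occupy positions 1–3 → each gets rank 3.
A has value 66 → rank 3.

3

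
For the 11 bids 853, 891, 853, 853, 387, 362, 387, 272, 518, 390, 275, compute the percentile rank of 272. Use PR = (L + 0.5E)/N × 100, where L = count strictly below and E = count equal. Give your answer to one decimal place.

N = 11.
Strictly below 272: 0. Equal to 272: 1.
PR = (0 + 0.5·1)/11 × 100 = 4.5

4.5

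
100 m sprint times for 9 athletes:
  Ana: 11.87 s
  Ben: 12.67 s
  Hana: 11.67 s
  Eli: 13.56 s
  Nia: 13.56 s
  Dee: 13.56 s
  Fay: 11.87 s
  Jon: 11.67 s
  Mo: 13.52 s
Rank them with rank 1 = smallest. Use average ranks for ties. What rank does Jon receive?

1.5

Sorted (ascending): 11.67, 11.67, 11.87, 11.87, 12.67, 13.52, 13.56, 13.56, 13.56
The 2 values of 11.67 occupy positions 1–2 → average rank (1+2)/2 = 1.5.
The 2 values of 11.87 occupy positions 3–4 → average rank (3+4)/2 = 3.5.
The 3 values of 13.56 occupy positions 7–9 → average rank 8.
Jon has value 11.67 s → rank 1.5.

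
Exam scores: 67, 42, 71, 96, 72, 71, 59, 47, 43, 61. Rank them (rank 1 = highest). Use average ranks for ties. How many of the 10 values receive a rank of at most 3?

2

Sorted (descending): 96, 72, 71, 71, 67, 61, 59, 47, 43, 42
The 2 values of 71 occupy positions 3–4 → average rank (3+4)/2 = 3.5.
Ranks ≤ 3: {1, 2} → 2 values.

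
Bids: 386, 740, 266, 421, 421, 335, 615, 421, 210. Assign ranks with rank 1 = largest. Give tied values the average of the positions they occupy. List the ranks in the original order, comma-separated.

6, 1, 8, 4, 4, 7, 2, 4, 9

Sorted (descending): 740, 615, 421, 421, 421, 386, 335, 266, 210
The 3 values of 421 occupy positions 3–5 → average rank 4.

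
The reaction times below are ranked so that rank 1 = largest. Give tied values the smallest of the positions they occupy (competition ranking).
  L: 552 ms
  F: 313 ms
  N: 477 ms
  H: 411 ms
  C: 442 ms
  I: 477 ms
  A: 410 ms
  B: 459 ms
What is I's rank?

2

Sorted (descending): 552, 477, 477, 459, 442, 411, 410, 313
The 2 values of 477 occupy positions 2–3 → each gets rank 2.
I has value 477 ms → rank 2.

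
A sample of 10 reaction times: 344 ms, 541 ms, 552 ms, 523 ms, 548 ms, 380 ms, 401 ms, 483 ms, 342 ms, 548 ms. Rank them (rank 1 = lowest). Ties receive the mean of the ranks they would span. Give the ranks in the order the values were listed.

2, 7, 10, 6, 8.5, 3, 4, 5, 1, 8.5

Sorted (ascending): 342, 344, 380, 401, 483, 523, 541, 548, 548, 552
The 2 values of 548 occupy positions 8–9 → average rank (8+9)/2 = 8.5.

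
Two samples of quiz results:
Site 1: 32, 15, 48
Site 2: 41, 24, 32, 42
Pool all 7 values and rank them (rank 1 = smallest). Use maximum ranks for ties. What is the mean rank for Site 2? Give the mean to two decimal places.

4.25

Sorted (ascending): 15, 24, 32, 32, 41, 42, 48
The 2 values of 32 occupy positions 3–4 → each gets rank 4.
Site 2 values → pooled ranks: 41→5, 24→2, 32→4, 42→6
Mean rank = (5 + 2 + 4 + 6) / 4 = 4.25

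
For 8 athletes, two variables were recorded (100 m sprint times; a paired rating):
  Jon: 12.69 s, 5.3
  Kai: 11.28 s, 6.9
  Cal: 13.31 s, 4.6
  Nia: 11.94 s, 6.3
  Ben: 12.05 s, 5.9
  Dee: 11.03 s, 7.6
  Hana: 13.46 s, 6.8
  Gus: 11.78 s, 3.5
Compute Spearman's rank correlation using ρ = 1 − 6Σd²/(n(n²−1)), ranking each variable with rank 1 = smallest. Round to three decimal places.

Ranks of variable 1: 6, 2, 7, 4, 5, 1, 8, 3
Ranks of variable 2: 3, 7, 2, 5, 4, 8, 6, 1
d = r₁ − r₂: 3, -5, 5, -1, 1, -7, 2, 2
d²: 9, 25, 25, 1, 1, 49, 4, 4; Σd² = 118
ρ = 1 − 6·118/(8·63) = 1 − 708/504 = -0.405

-0.405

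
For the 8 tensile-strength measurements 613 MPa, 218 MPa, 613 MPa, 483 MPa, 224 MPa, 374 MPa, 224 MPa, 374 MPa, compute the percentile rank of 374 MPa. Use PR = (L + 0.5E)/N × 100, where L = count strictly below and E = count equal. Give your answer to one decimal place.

N = 8.
Strictly below 374: 3. Equal to 374: 2.
PR = (3 + 0.5·2)/8 × 100 = 50.0

50.0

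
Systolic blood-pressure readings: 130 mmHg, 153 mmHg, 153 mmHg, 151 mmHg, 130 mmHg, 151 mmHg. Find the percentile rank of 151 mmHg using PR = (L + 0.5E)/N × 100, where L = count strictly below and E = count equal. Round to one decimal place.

50.0

N = 6.
Strictly below 151: 2. Equal to 151: 2.
PR = (2 + 0.5·2)/6 × 100 = 50.0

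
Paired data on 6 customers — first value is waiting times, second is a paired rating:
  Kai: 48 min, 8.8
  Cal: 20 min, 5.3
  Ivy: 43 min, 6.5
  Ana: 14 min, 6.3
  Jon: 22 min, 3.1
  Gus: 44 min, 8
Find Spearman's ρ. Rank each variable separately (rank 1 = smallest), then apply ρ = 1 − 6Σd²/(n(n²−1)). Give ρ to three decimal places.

Ranks of variable 1: 6, 2, 4, 1, 3, 5
Ranks of variable 2: 6, 2, 4, 3, 1, 5
d = r₁ − r₂: 0, 0, 0, -2, 2, 0
d²: 0, 0, 0, 4, 4, 0; Σd² = 8
ρ = 1 − 6·8/(6·35) = 1 − 48/210 = 0.771

0.771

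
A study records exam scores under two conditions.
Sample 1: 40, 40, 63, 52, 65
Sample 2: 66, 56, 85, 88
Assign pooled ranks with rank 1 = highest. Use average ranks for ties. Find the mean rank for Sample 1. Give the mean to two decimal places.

6.60

Sorted (descending): 88, 85, 66, 65, 63, 56, 52, 40, 40
The 2 values of 40 occupy positions 8–9 → average rank (8+9)/2 = 8.5.
Sample 1 values → pooled ranks: 40→8.5, 40→8.5, 63→5, 52→7, 65→4
Mean rank = (8.5 + 8.5 + 5 + 7 + 4) / 5 = 6.60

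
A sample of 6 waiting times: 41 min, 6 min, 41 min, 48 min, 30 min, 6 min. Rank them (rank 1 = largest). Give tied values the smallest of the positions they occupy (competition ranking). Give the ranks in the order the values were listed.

2, 5, 2, 1, 4, 5

Sorted (descending): 48, 41, 41, 30, 6, 6
The 2 values of 41 occupy positions 2–3 → each gets rank 2.
The 2 values of 6 occupy positions 5–6 → each gets rank 5.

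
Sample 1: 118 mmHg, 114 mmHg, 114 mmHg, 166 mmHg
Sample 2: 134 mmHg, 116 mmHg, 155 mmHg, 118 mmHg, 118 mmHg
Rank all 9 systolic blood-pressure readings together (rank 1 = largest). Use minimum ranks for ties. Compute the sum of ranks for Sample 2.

Sorted (descending): 166, 155, 134, 118, 118, 118, 116, 114, 114
The 3 values of 118 occupy positions 4–6 → each gets rank 4.
The 2 values of 114 occupy positions 8–9 → each gets rank 8.
Sample 2 values → pooled ranks: 134→3, 116→7, 155→2, 118→4, 118→4
Rank sum = 3 + 7 + 2 + 4 + 4 = 20

20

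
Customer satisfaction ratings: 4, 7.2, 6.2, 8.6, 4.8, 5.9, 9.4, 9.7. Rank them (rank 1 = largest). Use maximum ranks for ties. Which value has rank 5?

6.2

Sorted (descending): 9.7, 9.4, 8.6, 7.2, 6.2, 5.9, 4.8, 4
No ties — each value takes its position as its rank.
Rank 5 → value 6.2.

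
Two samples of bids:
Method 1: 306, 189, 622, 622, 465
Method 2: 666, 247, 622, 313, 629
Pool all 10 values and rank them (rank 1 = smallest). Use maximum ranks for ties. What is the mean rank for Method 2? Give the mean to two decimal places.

6.60

Sorted (ascending): 189, 247, 306, 313, 465, 622, 622, 622, 629, 666
The 3 values of 622 occupy positions 6–8 → each gets rank 8.
Method 2 values → pooled ranks: 666→10, 247→2, 622→8, 313→4, 629→9
Mean rank = (10 + 2 + 8 + 4 + 9) / 5 = 6.60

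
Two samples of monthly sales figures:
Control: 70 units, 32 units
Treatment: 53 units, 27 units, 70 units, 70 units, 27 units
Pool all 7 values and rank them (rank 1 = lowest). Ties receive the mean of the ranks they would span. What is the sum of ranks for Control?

Sorted (ascending): 27, 27, 32, 53, 70, 70, 70
The 2 values of 27 occupy positions 1–2 → average rank (1+2)/2 = 1.5.
The 3 values of 70 occupy positions 5–7 → average rank 6.
Control values → pooled ranks: 70→6, 32→3
Rank sum = 6 + 3 = 9

9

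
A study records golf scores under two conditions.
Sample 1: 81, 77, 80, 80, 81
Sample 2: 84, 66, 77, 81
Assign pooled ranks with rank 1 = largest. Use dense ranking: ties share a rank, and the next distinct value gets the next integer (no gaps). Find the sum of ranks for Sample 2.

Sorted (descending): 84, 81, 81, 81, 80, 80, 77, 77, 66
The 3 values of 81 share dense rank 2.
The 2 values of 80 share dense rank 3.
The 2 values of 77 share dense rank 4.
Remaining distinct values take the next consecutive integers.
Sample 2 values → pooled ranks: 84→1, 66→5, 77→4, 81→2
Rank sum = 1 + 5 + 4 + 2 = 12

12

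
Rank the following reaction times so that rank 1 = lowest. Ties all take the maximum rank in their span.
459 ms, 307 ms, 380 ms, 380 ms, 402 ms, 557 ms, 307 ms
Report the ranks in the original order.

Sorted (ascending): 307, 307, 380, 380, 402, 459, 557
The 2 values of 307 occupy positions 1–2 → each gets rank 2.
The 2 values of 380 occupy positions 3–4 → each gets rank 4.

6, 2, 4, 4, 5, 7, 2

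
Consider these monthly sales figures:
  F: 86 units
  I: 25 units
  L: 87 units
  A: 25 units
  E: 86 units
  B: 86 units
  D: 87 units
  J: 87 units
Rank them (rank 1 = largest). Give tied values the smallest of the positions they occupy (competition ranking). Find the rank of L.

1

Sorted (descending): 87, 87, 87, 86, 86, 86, 25, 25
The 3 values of 87 occupy positions 1–3 → each gets rank 1.
The 3 values of 86 occupy positions 4–6 → each gets rank 4.
The 2 values of 25 occupy positions 7–8 → each gets rank 7.
L has value 87 units → rank 1.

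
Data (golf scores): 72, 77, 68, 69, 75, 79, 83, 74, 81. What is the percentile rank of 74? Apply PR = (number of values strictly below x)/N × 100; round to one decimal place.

N = 9.
Strictly below 74: 3. Equal to 74: 1.
PR = 3/9 × 100 = 33.3

33.3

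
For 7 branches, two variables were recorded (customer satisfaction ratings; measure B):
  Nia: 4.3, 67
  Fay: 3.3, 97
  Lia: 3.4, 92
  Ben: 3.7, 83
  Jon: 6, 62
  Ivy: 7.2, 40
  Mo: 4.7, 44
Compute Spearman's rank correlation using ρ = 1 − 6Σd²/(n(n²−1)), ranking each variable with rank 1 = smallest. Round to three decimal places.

Ranks of variable 1: 4, 1, 2, 3, 6, 7, 5
Ranks of variable 2: 4, 7, 6, 5, 3, 1, 2
d = r₁ − r₂: 0, -6, -4, -2, 3, 6, 3
d²: 0, 36, 16, 4, 9, 36, 9; Σd² = 110
ρ = 1 − 6·110/(7·48) = 1 − 660/336 = -0.964

-0.964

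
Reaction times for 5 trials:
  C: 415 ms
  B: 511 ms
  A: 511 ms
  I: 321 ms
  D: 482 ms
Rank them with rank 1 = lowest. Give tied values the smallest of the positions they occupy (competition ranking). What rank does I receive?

1

Sorted (ascending): 321, 415, 482, 511, 511
The 2 values of 511 occupy positions 4–5 → each gets rank 4.
I has value 321 ms → rank 1.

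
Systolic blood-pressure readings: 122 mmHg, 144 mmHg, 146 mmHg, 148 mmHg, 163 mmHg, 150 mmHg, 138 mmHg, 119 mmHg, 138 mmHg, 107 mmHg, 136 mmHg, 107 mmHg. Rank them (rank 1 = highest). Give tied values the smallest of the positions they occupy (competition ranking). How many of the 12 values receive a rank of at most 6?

7

Sorted (descending): 163, 150, 148, 146, 144, 138, 138, 136, 122, 119, 107, 107
The 2 values of 138 occupy positions 6–7 → each gets rank 6.
The 2 values of 107 occupy positions 11–12 → each gets rank 11.
Ranks ≤ 6: {1, 2, 3, 4, 5, 6, 6} → 7 values.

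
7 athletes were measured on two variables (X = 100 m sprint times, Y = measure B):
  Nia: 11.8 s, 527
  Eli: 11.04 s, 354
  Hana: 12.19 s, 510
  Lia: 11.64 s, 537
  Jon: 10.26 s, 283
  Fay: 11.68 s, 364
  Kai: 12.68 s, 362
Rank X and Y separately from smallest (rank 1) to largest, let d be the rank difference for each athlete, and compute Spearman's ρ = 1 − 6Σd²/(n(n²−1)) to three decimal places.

0.393

Ranks of variable 1: 5, 2, 6, 3, 1, 4, 7
Ranks of variable 2: 6, 2, 5, 7, 1, 4, 3
d = r₁ − r₂: -1, 0, 1, -4, 0, 0, 4
d²: 1, 0, 1, 16, 0, 0, 16; Σd² = 34
ρ = 1 − 6·34/(7·48) = 1 − 204/336 = 0.393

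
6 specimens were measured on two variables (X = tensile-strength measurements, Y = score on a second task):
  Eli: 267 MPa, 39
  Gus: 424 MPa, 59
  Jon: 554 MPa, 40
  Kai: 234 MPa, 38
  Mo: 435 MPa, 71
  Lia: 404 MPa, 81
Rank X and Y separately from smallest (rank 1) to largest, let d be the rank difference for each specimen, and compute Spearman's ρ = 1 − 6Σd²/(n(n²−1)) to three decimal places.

Ranks of variable 1: 2, 4, 6, 1, 5, 3
Ranks of variable 2: 2, 4, 3, 1, 5, 6
d = r₁ − r₂: 0, 0, 3, 0, 0, -3
d²: 0, 0, 9, 0, 0, 9; Σd² = 18
ρ = 1 − 6·18/(6·35) = 1 − 108/210 = 0.486

0.486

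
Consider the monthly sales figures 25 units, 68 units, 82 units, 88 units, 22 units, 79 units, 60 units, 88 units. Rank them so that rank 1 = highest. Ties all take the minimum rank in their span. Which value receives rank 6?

60

Sorted (descending): 88, 88, 82, 79, 68, 60, 25, 22
The 2 values of 88 occupy positions 1–2 → each gets rank 1.
Rank 6 → value 60.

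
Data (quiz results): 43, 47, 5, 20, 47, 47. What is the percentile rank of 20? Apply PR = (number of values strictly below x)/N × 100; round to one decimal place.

16.7

N = 6.
Strictly below 20: 1. Equal to 20: 1.
PR = 1/6 × 100 = 16.7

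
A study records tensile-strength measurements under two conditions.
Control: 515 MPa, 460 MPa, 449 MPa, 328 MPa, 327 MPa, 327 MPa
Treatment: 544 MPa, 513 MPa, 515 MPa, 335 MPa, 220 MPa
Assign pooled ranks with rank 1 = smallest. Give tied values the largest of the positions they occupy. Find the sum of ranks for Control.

33

Sorted (ascending): 220, 327, 327, 328, 335, 449, 460, 513, 515, 515, 544
The 2 values of 327 occupy positions 2–3 → each gets rank 3.
The 2 values of 515 occupy positions 9–10 → each gets rank 10.
Control values → pooled ranks: 515→10, 460→7, 449→6, 328→4, 327→3, 327→3
Rank sum = 10 + 7 + 6 + 4 + 3 + 3 = 33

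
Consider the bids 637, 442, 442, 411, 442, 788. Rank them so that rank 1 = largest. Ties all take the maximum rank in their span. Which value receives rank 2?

637

Sorted (descending): 788, 637, 442, 442, 442, 411
The 3 values of 442 occupy positions 3–5 → each gets rank 5.
Rank 2 → value 637.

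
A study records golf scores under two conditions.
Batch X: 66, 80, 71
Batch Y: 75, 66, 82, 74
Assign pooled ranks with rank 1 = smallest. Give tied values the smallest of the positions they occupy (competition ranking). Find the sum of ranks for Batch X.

Sorted (ascending): 66, 66, 71, 74, 75, 80, 82
The 2 values of 66 occupy positions 1–2 → each gets rank 1.
Batch X values → pooled ranks: 66→1, 80→6, 71→3
Rank sum = 1 + 6 + 3 = 10

10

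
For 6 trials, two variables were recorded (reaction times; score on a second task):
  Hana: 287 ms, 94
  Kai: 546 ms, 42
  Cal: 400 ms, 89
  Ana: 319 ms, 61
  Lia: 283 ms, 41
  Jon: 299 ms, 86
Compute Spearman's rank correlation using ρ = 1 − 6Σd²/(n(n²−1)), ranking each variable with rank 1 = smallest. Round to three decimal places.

0.029

Ranks of variable 1: 2, 6, 5, 4, 1, 3
Ranks of variable 2: 6, 2, 5, 3, 1, 4
d = r₁ − r₂: -4, 4, 0, 1, 0, -1
d²: 16, 16, 0, 1, 0, 1; Σd² = 34
ρ = 1 − 6·34/(6·35) = 1 − 204/210 = 0.029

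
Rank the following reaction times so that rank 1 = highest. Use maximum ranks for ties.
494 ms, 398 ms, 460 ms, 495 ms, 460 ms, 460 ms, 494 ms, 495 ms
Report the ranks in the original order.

4, 8, 7, 2, 7, 7, 4, 2

Sorted (descending): 495, 495, 494, 494, 460, 460, 460, 398
The 2 values of 495 occupy positions 1–2 → each gets rank 2.
The 2 values of 494 occupy positions 3–4 → each gets rank 4.
The 3 values of 460 occupy positions 5–7 → each gets rank 7.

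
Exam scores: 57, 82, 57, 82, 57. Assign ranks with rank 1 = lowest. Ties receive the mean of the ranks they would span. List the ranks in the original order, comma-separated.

Sorted (ascending): 57, 57, 57, 82, 82
The 3 values of 57 occupy positions 1–3 → average rank 2.
The 2 values of 82 occupy positions 4–5 → average rank (4+5)/2 = 4.5.

2, 4.5, 2, 4.5, 2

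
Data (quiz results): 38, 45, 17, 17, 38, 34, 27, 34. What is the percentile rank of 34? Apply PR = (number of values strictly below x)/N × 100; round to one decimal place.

N = 8.
Strictly below 34: 3. Equal to 34: 2.
PR = 3/8 × 100 = 37.5

37.5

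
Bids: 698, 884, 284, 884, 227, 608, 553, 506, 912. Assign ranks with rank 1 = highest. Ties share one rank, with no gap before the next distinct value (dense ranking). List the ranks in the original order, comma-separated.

3, 2, 7, 2, 8, 4, 5, 6, 1

Sorted (descending): 912, 884, 884, 698, 608, 553, 506, 284, 227
The 2 values of 884 share dense rank 2.
Remaining distinct values take the next consecutive integers.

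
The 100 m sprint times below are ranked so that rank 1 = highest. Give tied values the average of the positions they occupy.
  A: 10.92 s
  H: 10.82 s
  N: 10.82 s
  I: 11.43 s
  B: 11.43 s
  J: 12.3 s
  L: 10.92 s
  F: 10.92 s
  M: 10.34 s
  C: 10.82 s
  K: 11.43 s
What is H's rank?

9

Sorted (descending): 12.3, 11.43, 11.43, 11.43, 10.92, 10.92, 10.92, 10.82, 10.82, 10.82, 10.34
The 3 values of 11.43 occupy positions 2–4 → average rank 3.
The 3 values of 10.92 occupy positions 5–7 → average rank 6.
The 3 values of 10.82 occupy positions 8–10 → average rank 9.
H has value 10.82 s → rank 9.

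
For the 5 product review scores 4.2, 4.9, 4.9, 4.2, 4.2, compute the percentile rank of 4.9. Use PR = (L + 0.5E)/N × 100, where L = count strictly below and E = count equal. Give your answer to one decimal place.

N = 5.
Strictly below 4.9: 3. Equal to 4.9: 2.
PR = (3 + 0.5·2)/5 × 100 = 80.0

80.0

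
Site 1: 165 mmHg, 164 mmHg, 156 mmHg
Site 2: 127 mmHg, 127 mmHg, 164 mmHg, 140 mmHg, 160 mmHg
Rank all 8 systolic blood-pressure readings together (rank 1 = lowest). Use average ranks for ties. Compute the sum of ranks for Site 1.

Sorted (ascending): 127, 127, 140, 156, 160, 164, 164, 165
The 2 values of 127 occupy positions 1–2 → average rank (1+2)/2 = 1.5.
The 2 values of 164 occupy positions 6–7 → average rank (6+7)/2 = 6.5.
Site 1 values → pooled ranks: 165→8, 164→6.5, 156→4
Rank sum = 8 + 6.5 + 4 = 18.5

18.5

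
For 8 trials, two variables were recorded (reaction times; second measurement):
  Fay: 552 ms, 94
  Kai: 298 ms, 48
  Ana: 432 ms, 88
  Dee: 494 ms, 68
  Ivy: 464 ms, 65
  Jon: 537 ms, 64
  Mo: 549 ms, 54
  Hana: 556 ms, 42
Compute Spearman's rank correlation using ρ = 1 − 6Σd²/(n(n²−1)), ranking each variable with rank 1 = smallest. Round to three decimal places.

-0.119

Ranks of variable 1: 7, 1, 2, 4, 3, 5, 6, 8
Ranks of variable 2: 8, 2, 7, 6, 5, 4, 3, 1
d = r₁ − r₂: -1, -1, -5, -2, -2, 1, 3, 7
d²: 1, 1, 25, 4, 4, 1, 9, 49; Σd² = 94
ρ = 1 − 6·94/(8·63) = 1 − 564/504 = -0.119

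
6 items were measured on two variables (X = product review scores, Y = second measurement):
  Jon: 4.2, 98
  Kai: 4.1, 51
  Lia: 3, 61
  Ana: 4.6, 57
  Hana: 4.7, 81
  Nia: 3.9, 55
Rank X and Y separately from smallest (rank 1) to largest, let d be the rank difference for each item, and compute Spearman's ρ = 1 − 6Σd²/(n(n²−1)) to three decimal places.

Ranks of variable 1: 4, 3, 1, 5, 6, 2
Ranks of variable 2: 6, 1, 4, 3, 5, 2
d = r₁ − r₂: -2, 2, -3, 2, 1, 0
d²: 4, 4, 9, 4, 1, 0; Σd² = 22
ρ = 1 − 6·22/(6·35) = 1 − 132/210 = 0.371

0.371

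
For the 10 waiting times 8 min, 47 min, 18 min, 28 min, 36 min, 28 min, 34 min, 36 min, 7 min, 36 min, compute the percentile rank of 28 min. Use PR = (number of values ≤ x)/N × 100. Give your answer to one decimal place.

50.0

N = 10.
Strictly below 28: 3. Equal to 28: 2.
PR = 5/10 × 100 = 50.0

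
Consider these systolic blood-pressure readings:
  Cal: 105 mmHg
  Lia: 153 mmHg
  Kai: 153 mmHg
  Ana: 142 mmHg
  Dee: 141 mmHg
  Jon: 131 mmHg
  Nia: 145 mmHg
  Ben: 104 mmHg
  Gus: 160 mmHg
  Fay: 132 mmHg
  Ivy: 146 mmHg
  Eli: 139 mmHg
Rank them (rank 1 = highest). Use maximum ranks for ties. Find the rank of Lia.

3

Sorted (descending): 160, 153, 153, 146, 145, 142, 141, 139, 132, 131, 105, 104
The 2 values of 153 occupy positions 2–3 → each gets rank 3.
Lia has value 153 mmHg → rank 3.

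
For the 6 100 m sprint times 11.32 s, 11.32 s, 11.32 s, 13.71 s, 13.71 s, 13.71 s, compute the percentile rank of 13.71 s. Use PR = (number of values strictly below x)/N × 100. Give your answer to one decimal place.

N = 6.
Strictly below 13.71: 3. Equal to 13.71: 3.
PR = 3/6 × 100 = 50.0

50.0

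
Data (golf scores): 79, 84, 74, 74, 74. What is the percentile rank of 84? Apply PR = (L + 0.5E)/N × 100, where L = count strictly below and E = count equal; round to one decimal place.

90.0

N = 5.
Strictly below 84: 4. Equal to 84: 1.
PR = (4 + 0.5·1)/5 × 100 = 90.0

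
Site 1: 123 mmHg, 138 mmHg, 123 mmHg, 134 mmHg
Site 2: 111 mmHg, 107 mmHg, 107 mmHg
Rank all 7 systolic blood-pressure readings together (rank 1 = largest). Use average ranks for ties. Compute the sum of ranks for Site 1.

Sorted (descending): 138, 134, 123, 123, 111, 107, 107
The 2 values of 123 occupy positions 3–4 → average rank (3+4)/2 = 3.5.
The 2 values of 107 occupy positions 6–7 → average rank (6+7)/2 = 6.5.
Site 1 values → pooled ranks: 123→3.5, 138→1, 123→3.5, 134→2
Rank sum = 3.5 + 1 + 3.5 + 2 = 10

10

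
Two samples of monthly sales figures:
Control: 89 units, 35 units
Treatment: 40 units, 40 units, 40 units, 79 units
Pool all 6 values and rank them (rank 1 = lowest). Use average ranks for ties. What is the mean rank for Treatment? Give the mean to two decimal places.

Sorted (ascending): 35, 40, 40, 40, 79, 89
The 3 values of 40 occupy positions 2–4 → average rank 3.
Treatment values → pooled ranks: 40→3, 40→3, 40→3, 79→5
Mean rank = (3 + 3 + 3 + 5) / 4 = 3.50

3.50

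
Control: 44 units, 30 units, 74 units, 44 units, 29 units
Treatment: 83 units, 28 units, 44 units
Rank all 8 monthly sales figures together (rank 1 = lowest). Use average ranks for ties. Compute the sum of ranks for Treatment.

14

Sorted (ascending): 28, 29, 30, 44, 44, 44, 74, 83
The 3 values of 44 occupy positions 4–6 → average rank 5.
Treatment values → pooled ranks: 83→8, 28→1, 44→5
Rank sum = 8 + 1 + 5 = 14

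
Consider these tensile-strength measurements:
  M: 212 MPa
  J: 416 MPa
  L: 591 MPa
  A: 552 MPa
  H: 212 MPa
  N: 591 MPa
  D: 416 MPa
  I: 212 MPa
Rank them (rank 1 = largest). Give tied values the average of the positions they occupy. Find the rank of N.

1.5

Sorted (descending): 591, 591, 552, 416, 416, 212, 212, 212
The 2 values of 591 occupy positions 1–2 → average rank (1+2)/2 = 1.5.
The 2 values of 416 occupy positions 4–5 → average rank (4+5)/2 = 4.5.
The 3 values of 212 occupy positions 6–8 → average rank 7.
N has value 591 MPa → rank 1.5.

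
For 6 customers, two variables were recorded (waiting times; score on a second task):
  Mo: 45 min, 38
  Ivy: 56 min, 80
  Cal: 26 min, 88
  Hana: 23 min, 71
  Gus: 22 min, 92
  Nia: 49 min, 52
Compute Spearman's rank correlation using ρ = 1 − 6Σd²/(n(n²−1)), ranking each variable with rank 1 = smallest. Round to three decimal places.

Ranks of variable 1: 4, 6, 3, 2, 1, 5
Ranks of variable 2: 1, 4, 5, 3, 6, 2
d = r₁ − r₂: 3, 2, -2, -1, -5, 3
d²: 9, 4, 4, 1, 25, 9; Σd² = 52
ρ = 1 − 6·52/(6·35) = 1 − 312/210 = -0.486

-0.486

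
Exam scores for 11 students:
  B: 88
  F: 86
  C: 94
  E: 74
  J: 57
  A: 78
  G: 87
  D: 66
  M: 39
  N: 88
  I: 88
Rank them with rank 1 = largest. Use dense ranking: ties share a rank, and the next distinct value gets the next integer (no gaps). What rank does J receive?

Sorted (descending): 94, 88, 88, 88, 87, 86, 78, 74, 66, 57, 39
The 3 values of 88 share dense rank 2.
Remaining distinct values take the next consecutive integers.
J has value 57 → rank 8.

8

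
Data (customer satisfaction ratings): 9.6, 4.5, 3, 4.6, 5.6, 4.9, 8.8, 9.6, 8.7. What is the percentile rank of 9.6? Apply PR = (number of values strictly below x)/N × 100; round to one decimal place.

77.8

N = 9.
Strictly below 9.6: 7. Equal to 9.6: 2.
PR = 7/9 × 100 = 77.8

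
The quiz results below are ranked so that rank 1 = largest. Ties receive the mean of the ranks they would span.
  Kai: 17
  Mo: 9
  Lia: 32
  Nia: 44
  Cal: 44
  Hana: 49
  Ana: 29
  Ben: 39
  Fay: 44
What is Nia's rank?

Sorted (descending): 49, 44, 44, 44, 39, 32, 29, 17, 9
The 3 values of 44 occupy positions 2–4 → average rank 3.
Nia has value 44 → rank 3.

3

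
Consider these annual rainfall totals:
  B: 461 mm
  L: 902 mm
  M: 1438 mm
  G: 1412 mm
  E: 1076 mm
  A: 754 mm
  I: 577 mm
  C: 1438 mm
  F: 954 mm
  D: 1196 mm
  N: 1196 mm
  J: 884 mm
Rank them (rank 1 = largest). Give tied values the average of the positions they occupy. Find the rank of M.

1.5

Sorted (descending): 1438, 1438, 1412, 1196, 1196, 1076, 954, 902, 884, 754, 577, 461
The 2 values of 1438 occupy positions 1–2 → average rank (1+2)/2 = 1.5.
The 2 values of 1196 occupy positions 4–5 → average rank (4+5)/2 = 4.5.
M has value 1438 mm → rank 1.5.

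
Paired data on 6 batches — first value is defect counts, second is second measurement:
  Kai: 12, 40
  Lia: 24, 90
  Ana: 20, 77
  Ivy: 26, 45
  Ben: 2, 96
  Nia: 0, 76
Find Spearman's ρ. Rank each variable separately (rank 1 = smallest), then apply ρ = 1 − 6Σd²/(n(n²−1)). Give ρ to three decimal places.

Ranks of variable 1: 3, 5, 4, 6, 2, 1
Ranks of variable 2: 1, 5, 4, 2, 6, 3
d = r₁ − r₂: 2, 0, 0, 4, -4, -2
d²: 4, 0, 0, 16, 16, 4; Σd² = 40
ρ = 1 − 6·40/(6·35) = 1 − 240/210 = -0.143

-0.143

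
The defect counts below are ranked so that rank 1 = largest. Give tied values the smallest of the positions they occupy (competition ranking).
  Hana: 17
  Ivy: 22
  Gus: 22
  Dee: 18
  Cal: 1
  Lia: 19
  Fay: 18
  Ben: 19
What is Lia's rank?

3

Sorted (descending): 22, 22, 19, 19, 18, 18, 17, 1
The 2 values of 22 occupy positions 1–2 → each gets rank 1.
The 2 values of 19 occupy positions 3–4 → each gets rank 3.
The 2 values of 18 occupy positions 5–6 → each gets rank 5.
Lia has value 19 → rank 3.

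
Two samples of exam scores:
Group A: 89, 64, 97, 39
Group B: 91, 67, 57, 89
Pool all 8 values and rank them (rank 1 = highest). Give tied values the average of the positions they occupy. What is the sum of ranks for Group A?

Sorted (descending): 97, 91, 89, 89, 67, 64, 57, 39
The 2 values of 89 occupy positions 3–4 → average rank (3+4)/2 = 3.5.
Group A values → pooled ranks: 89→3.5, 64→6, 97→1, 39→8
Rank sum = 3.5 + 6 + 1 + 8 = 18.5

18.5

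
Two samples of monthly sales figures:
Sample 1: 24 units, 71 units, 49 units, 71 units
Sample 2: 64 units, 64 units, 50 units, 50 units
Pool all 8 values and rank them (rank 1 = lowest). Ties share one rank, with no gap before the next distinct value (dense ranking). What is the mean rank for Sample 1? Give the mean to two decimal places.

Sorted (ascending): 24, 49, 50, 50, 64, 64, 71, 71
The 2 values of 50 share dense rank 3.
The 2 values of 64 share dense rank 4.
The 2 values of 71 share dense rank 5.
Remaining distinct values take the next consecutive integers.
Sample 1 values → pooled ranks: 24→1, 71→5, 49→2, 71→5
Mean rank = (1 + 5 + 2 + 5) / 4 = 3.25

3.25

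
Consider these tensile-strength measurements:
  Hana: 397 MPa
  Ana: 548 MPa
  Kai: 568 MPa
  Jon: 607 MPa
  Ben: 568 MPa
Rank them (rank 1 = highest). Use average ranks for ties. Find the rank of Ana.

Sorted (descending): 607, 568, 568, 548, 397
The 2 values of 568 occupy positions 2–3 → average rank (2+3)/2 = 2.5.
Ana has value 548 MPa → rank 4.

4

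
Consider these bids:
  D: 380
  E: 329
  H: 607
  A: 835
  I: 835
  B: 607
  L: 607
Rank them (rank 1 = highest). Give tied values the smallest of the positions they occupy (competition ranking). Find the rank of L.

3

Sorted (descending): 835, 835, 607, 607, 607, 380, 329
The 2 values of 835 occupy positions 1–2 → each gets rank 1.
The 3 values of 607 occupy positions 3–5 → each gets rank 3.
L has value 607 → rank 3.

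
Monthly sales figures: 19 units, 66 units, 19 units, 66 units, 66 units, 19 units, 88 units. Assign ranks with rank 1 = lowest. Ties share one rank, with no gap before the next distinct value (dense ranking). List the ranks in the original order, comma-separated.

1, 2, 1, 2, 2, 1, 3

Sorted (ascending): 19, 19, 19, 66, 66, 66, 88
The 3 values of 19 share dense rank 1.
The 3 values of 66 share dense rank 2.
Remaining distinct values take the next consecutive integers.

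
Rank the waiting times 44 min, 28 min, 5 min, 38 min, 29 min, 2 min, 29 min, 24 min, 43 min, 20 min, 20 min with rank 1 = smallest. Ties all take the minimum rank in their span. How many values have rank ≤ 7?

Sorted (ascending): 2, 5, 20, 20, 24, 28, 29, 29, 38, 43, 44
The 2 values of 20 occupy positions 3–4 → each gets rank 3.
The 2 values of 29 occupy positions 7–8 → each gets rank 7.
Ranks ≤ 7: {1, 2, 3, 3, 5, 6, 7, 7} → 8 values.

8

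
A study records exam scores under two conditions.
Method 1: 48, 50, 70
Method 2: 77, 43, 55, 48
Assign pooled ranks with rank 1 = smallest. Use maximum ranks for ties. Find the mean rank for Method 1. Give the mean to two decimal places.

4.33

Sorted (ascending): 43, 48, 48, 50, 55, 70, 77
The 2 values of 48 occupy positions 2–3 → each gets rank 3.
Method 1 values → pooled ranks: 48→3, 50→4, 70→6
Mean rank = (3 + 4 + 6) / 3 = 4.33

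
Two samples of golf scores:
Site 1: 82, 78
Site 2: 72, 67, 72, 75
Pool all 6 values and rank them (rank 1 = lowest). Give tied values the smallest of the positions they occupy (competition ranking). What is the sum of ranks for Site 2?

Sorted (ascending): 67, 72, 72, 75, 78, 82
The 2 values of 72 occupy positions 2–3 → each gets rank 2.
Site 2 values → pooled ranks: 72→2, 67→1, 72→2, 75→4
Rank sum = 2 + 1 + 2 + 4 = 9

9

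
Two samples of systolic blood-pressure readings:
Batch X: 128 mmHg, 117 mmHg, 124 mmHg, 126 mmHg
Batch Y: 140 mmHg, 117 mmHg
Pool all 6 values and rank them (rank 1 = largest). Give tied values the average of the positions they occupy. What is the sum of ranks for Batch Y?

6.5

Sorted (descending): 140, 128, 126, 124, 117, 117
The 2 values of 117 occupy positions 5–6 → average rank (5+6)/2 = 5.5.
Batch Y values → pooled ranks: 140→1, 117→5.5
Rank sum = 1 + 5.5 = 6.5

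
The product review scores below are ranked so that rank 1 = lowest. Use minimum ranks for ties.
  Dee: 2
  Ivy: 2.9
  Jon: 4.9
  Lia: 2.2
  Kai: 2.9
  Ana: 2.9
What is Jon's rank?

6

Sorted (ascending): 2, 2.2, 2.9, 2.9, 2.9, 4.9
The 3 values of 2.9 occupy positions 3–5 → each gets rank 3.
Jon has value 4.9 → rank 6.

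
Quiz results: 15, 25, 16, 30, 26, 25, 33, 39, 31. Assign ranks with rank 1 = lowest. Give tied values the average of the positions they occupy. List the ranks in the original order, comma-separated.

Sorted (ascending): 15, 16, 25, 25, 26, 30, 31, 33, 39
The 2 values of 25 occupy positions 3–4 → average rank (3+4)/2 = 3.5.

1, 3.5, 2, 6, 5, 3.5, 8, 9, 7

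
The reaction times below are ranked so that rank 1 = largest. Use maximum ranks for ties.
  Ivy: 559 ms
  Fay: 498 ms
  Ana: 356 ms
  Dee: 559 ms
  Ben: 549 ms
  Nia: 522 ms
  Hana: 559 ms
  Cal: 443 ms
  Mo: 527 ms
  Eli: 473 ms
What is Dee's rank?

Sorted (descending): 559, 559, 559, 549, 527, 522, 498, 473, 443, 356
The 3 values of 559 occupy positions 1–3 → each gets rank 3.
Dee has value 559 ms → rank 3.

3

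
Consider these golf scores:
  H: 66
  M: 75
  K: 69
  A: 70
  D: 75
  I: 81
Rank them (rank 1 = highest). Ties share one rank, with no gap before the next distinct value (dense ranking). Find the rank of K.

Sorted (descending): 81, 75, 75, 70, 69, 66
The 2 values of 75 share dense rank 2.
Remaining distinct values take the next consecutive integers.
K has value 69 → rank 4.

4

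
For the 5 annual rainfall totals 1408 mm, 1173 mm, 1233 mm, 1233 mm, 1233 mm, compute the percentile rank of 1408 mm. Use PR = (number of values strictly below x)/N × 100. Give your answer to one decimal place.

80.0

N = 5.
Strictly below 1408: 4. Equal to 1408: 1.
PR = 4/5 × 100 = 80.0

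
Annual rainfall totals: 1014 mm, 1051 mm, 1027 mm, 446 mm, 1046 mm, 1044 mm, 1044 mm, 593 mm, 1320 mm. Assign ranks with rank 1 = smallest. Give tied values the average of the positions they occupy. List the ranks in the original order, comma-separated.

3, 8, 4, 1, 7, 5.5, 5.5, 2, 9

Sorted (ascending): 446, 593, 1014, 1027, 1044, 1044, 1046, 1051, 1320
The 2 values of 1044 occupy positions 5–6 → average rank (5+6)/2 = 5.5.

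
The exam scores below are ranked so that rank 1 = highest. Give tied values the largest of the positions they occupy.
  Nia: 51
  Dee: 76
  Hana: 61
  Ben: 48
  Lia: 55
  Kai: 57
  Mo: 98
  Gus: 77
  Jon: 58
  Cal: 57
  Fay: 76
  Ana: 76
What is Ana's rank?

Sorted (descending): 98, 77, 76, 76, 76, 61, 58, 57, 57, 55, 51, 48
The 3 values of 76 occupy positions 3–5 → each gets rank 5.
The 2 values of 57 occupy positions 8–9 → each gets rank 9.
Ana has value 76 → rank 5.

5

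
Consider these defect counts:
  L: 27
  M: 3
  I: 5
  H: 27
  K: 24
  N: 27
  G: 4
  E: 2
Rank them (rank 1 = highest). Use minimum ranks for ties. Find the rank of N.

1

Sorted (descending): 27, 27, 27, 24, 5, 4, 3, 2
The 3 values of 27 occupy positions 1–3 → each gets rank 1.
N has value 27 → rank 1.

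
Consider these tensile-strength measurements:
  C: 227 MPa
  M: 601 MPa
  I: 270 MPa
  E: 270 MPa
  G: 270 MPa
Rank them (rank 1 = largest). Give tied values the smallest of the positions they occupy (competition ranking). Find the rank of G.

Sorted (descending): 601, 270, 270, 270, 227
The 3 values of 270 occupy positions 2–4 → each gets rank 2.
G has value 270 MPa → rank 2.

2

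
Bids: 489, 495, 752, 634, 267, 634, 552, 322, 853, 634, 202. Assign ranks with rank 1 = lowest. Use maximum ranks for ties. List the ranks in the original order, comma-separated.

Sorted (ascending): 202, 267, 322, 489, 495, 552, 634, 634, 634, 752, 853
The 3 values of 634 occupy positions 7–9 → each gets rank 9.

4, 5, 10, 9, 2, 9, 6, 3, 11, 9, 1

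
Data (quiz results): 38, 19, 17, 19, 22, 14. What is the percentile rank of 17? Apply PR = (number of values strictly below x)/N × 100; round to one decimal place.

16.7

N = 6.
Strictly below 17: 1. Equal to 17: 1.
PR = 1/6 × 100 = 16.7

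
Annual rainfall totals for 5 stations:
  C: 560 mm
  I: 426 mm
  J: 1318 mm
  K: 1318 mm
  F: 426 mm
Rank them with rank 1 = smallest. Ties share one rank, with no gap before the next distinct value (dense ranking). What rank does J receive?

3

Sorted (ascending): 426, 426, 560, 1318, 1318
The 2 values of 426 share dense rank 1.
The 2 values of 1318 share dense rank 3.
Remaining distinct values take the next consecutive integers.
J has value 1318 mm → rank 3.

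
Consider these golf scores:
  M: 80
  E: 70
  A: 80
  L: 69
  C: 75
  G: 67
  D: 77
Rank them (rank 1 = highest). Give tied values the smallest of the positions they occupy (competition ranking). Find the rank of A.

Sorted (descending): 80, 80, 77, 75, 70, 69, 67
The 2 values of 80 occupy positions 1–2 → each gets rank 1.
A has value 80 → rank 1.

1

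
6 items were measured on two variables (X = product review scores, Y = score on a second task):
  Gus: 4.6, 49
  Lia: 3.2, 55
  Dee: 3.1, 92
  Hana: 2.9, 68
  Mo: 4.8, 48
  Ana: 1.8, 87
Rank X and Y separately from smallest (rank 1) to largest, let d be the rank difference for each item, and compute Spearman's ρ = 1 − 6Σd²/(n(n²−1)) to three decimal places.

Ranks of variable 1: 5, 4, 3, 2, 6, 1
Ranks of variable 2: 2, 3, 6, 4, 1, 5
d = r₁ − r₂: 3, 1, -3, -2, 5, -4
d²: 9, 1, 9, 4, 25, 16; Σd² = 64
ρ = 1 − 6·64/(6·35) = 1 − 384/210 = -0.829

-0.829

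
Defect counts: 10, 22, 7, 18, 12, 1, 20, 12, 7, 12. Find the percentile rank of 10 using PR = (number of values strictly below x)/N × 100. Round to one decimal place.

N = 10.
Strictly below 10: 3. Equal to 10: 1.
PR = 3/10 × 100 = 30.0

30.0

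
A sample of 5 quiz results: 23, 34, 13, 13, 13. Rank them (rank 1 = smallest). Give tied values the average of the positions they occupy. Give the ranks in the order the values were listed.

Sorted (ascending): 13, 13, 13, 23, 34
The 3 values of 13 occupy positions 1–3 → average rank 2.

4, 5, 2, 2, 2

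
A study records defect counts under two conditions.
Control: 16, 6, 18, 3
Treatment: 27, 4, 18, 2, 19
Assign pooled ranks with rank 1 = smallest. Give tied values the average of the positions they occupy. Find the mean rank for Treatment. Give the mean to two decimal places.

5.50

Sorted (ascending): 2, 3, 4, 6, 16, 18, 18, 19, 27
The 2 values of 18 occupy positions 6–7 → average rank (6+7)/2 = 6.5.
Treatment values → pooled ranks: 27→9, 4→3, 18→6.5, 2→1, 19→8
Mean rank = (9 + 3 + 6.5 + 1 + 8) / 5 = 5.50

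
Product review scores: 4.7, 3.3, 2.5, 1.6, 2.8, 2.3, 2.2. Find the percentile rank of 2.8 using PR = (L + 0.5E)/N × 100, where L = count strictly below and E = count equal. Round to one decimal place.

64.3

N = 7.
Strictly below 2.8: 4. Equal to 2.8: 1.
PR = (4 + 0.5·1)/7 × 100 = 64.3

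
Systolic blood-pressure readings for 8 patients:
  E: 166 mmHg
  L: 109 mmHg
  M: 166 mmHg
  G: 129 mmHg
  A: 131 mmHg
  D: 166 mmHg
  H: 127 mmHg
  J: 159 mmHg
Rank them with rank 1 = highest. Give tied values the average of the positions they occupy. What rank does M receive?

Sorted (descending): 166, 166, 166, 159, 131, 129, 127, 109
The 3 values of 166 occupy positions 1–3 → average rank 2.
M has value 166 mmHg → rank 2.

2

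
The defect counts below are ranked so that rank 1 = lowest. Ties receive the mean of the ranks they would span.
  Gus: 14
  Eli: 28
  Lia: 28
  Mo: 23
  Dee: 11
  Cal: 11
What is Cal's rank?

Sorted (ascending): 11, 11, 14, 23, 28, 28
The 2 values of 11 occupy positions 1–2 → average rank (1+2)/2 = 1.5.
The 2 values of 28 occupy positions 5–6 → average rank (5+6)/2 = 5.5.
Cal has value 11 → rank 1.5.

1.5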